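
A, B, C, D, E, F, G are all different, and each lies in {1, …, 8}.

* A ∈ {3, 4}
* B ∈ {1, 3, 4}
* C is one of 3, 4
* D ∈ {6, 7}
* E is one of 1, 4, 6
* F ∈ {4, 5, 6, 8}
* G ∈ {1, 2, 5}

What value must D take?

7

A and C between them cover only {3, 4} — a naked pair. Remove those values from B, E, F.
B must be 1 (only option left). Remove 1 from E, G.
That leaves E = 6. Strike 6 from D, F.
So D = 7.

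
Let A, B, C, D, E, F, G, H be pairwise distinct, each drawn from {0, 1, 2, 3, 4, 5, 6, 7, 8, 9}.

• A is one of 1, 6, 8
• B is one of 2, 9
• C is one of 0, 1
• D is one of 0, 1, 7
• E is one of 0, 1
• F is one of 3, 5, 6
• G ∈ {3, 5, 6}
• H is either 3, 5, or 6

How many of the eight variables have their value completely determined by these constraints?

2

C and E share exactly the 2 values {0, 1}; by pigeonhole those values go to them, so strike 0, 1 from A, D.
D must be 7 (only option left).
F, G, H between them cover only {3, 5, 6} — a naked triple. Remove those values from A.
A's domain is down to {8}, so A = 8.
Determined: A=8, D=7. The other variables each still have more than one consistent value. That makes 2.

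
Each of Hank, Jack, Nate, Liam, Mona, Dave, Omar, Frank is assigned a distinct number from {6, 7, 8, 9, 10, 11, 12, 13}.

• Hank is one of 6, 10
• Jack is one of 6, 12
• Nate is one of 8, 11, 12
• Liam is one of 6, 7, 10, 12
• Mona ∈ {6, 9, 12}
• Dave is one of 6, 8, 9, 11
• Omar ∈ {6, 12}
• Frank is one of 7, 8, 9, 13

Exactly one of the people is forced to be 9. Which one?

Mona

The 8 variables draw from only 8 values {6, 7, 8, 9, 10, 11, 12, 13}, so each is used; only Frank can be 13, hence Frank = 13.
Among the 7 still-open variables, 7 fits only Liam (and all 7 values in {6, 7, 8, 9, 10, 11, 12} must be used), so Liam = 7.
The 6 still-open variables together cover exactly {6, 8, 9, 10, 11, 12} — 6 values for 6 variables — and 10 appears only in Hank's list, so Hank = 10.
Jack and Omar between them cover only {6, 12} — a naked pair. Remove those values from Nate, Mona, Dave.
So 9 goes to Mona.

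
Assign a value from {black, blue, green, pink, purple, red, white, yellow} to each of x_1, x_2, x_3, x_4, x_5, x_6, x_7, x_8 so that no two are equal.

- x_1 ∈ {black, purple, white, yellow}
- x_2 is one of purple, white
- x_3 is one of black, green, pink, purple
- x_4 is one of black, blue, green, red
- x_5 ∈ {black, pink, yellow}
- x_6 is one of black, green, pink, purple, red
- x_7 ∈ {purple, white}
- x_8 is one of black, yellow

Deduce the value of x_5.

The 8 variables together cover exactly {black, blue, green, pink, purple, red, white, yellow} — 8 values for 8 variables — and blue appears only in x_4's list, so x_4 = blue.
The 7 still-open variables together cover exactly {black, green, pink, purple, red, white, yellow} — 7 values for 7 variables — and red appears only in x_6's list, so x_6 = red.
The 6 still-open variables together cover exactly {black, green, pink, purple, white, yellow} — 6 values for 6 variables — and green appears only in x_3's list, so x_3 = green.
The 5 still-open variables draw from only 5 values {black, pink, purple, white, yellow}, so each is used; only x_5 can be pink, hence x_5 = pink.

pink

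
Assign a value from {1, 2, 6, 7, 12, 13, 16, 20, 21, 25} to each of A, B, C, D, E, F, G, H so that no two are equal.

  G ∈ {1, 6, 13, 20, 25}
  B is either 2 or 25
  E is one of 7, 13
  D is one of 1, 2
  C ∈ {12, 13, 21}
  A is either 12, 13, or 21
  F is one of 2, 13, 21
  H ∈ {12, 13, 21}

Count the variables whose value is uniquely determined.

A, C, H share exactly the 3 values {12, 13, 21}; by pigeonhole those values go to them, so strike 12, 13, 21 from E, F, G.
E has just one choice, so E = 7.
F's domain is down to {2}, so F = 2. Eliminate 2 elsewhere: B, D.
B must be 25 (only option left). Strike 25 from G.
D has just one choice, so D = 1. So G can't be 1.
Determined: B=25, D=1, E=7, F=2. The other variables each still have more than one consistent value. That makes 4.

4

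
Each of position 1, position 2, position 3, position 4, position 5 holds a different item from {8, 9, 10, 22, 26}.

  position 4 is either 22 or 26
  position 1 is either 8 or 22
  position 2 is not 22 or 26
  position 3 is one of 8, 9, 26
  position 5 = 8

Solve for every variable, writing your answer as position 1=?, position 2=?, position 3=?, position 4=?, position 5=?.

position 5's domain is down to {8}, so position 5 = 8. Remove 8 from position 1, position 2, position 3.
That leaves position 1 = 22. Strike 22 from position 4.
position 4's domain is down to {26}, so position 4 = 26. Strike 26 from position 3.
position 3 must be 9 (only option left). So position 2 can't be 9.
position 2's domain is down to {10}, so position 2 = 10.

position 1=22, position 2=10, position 3=9, position 4=26, position 5=8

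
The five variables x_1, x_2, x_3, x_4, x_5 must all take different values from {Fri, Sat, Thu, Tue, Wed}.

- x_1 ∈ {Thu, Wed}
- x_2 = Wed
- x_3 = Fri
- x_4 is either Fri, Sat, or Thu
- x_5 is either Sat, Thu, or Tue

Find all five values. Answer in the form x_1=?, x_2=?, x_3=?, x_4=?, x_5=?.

x_1=Thu, x_2=Wed, x_3=Fri, x_4=Sat, x_5=Tue

x_2's domain is down to {Wed}, so x_2 = Wed. So x_1 can't be Wed.
x_3 must be Fri (only option left). Remove Fri from x_4.
That leaves x_1 = Thu. Remove Thu from x_4, x_5.
That leaves x_4 = Sat. Strike Sat from x_5.
x_5 has just one choice, so x_5 = Tue.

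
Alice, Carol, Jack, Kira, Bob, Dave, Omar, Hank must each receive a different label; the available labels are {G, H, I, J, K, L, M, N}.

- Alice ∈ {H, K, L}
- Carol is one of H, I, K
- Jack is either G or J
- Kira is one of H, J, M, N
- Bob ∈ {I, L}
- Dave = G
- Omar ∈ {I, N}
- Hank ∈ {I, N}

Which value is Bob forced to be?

L

Dave has just one choice, so Dave = G. Remove G from Jack.
Jack has just one choice, so Jack = J. Eliminate J elsewhere: Kira.
The 6 still-open variables together cover exactly {H, I, K, L, M, N} — 6 values for 6 variables — and M appears only in Kira's list, so Kira = M.
Omar and Hank between them cover only {I, N} — a naked pair. Remove those values from Carol, Bob.
So Bob = L.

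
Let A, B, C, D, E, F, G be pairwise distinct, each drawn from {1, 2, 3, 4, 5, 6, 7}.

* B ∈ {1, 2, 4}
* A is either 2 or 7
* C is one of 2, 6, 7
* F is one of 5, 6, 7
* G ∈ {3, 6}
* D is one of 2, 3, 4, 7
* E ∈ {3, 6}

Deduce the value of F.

5

The 7 variables draw from only 7 values {1, 2, 3, 4, 5, 6, 7}, so each is used; only B can be 1, hence B = 1.
The 6 still-open variables together cover exactly {2, 3, 4, 5, 6, 7} — 6 values for 6 variables — and 4 appears only in D's list, so D = 4.
The 5 still-open variables draw from only 5 values {2, 3, 5, 6, 7}, so each is used; only F can be 5, hence F = 5.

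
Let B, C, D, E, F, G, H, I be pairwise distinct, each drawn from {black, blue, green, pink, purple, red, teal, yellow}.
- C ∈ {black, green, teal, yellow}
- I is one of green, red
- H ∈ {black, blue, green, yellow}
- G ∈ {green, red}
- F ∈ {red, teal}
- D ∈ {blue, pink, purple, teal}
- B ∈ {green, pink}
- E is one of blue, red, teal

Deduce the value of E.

blue

The 8 variables together cover exactly {black, blue, green, pink, purple, red, teal, yellow} — 8 values for 8 variables — and purple appears only in D's list, so D = purple.
The 7 still-open variables together cover exactly {black, blue, green, pink, red, teal, yellow} — 7 values for 7 variables — and pink appears only in B's list, so B = pink.
G and I share exactly the 2 values {green, red}; by pigeonhole those values go to them, so strike green, red from C, E, F, H.
F's domain is down to {teal}, so F = teal. Strike teal from C, E.
So E = blue.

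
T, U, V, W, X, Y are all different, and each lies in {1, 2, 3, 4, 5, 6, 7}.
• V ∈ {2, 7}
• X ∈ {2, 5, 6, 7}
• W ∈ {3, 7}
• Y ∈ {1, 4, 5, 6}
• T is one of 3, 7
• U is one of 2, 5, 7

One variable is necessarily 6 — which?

X

T and W between them cover only {3, 7} — a naked pair. Remove those values from U, V, X.
V's domain is down to {2}, so V = 2. So U, X can't be 2.
That leaves U = 5. Eliminate 5 elsewhere: X, Y.
So 6 goes to X.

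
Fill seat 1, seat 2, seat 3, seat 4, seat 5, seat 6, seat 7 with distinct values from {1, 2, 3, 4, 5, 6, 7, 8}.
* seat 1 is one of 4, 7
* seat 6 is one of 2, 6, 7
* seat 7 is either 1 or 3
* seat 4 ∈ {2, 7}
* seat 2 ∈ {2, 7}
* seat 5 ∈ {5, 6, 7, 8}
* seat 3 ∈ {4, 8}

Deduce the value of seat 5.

seat 2 and seat 4 between them cover only {2, 7} — a naked pair. Remove those values from seat 1, seat 5, seat 6.
That leaves seat 1 = 4. Remove 4 from seat 3.
That leaves seat 3 = 8. Eliminate 8 elsewhere: seat 5.
seat 6 has just one choice, so seat 6 = 6. Remove 6 from seat 5.
So seat 5 = 5.

5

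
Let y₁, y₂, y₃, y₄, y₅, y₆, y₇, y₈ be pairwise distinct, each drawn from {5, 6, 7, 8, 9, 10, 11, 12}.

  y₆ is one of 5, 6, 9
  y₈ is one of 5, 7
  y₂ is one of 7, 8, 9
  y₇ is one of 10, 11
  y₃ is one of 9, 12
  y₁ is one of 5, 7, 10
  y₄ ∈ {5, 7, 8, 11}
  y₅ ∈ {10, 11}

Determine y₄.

Among the 8 variables, 6 fits only y₆ (and all 8 values in {5, 6, 7, 8, 9, 10, 11, 12} must be used), so y₆ = 6.
The 7 still-open variables together cover exactly {5, 7, 8, 9, 10, 11, 12} — 7 values for 7 variables — and 12 appears only in y₃'s list, so y₃ = 12.
The 6 still-open variables draw from only 6 values {5, 7, 8, 9, 10, 11}, so each is used; only y₂ can be 9, hence y₂ = 9.
The 5 still-open variables draw from only 5 values {5, 7, 8, 10, 11}, so each is used; only y₄ can be 8, hence y₄ = 8.

8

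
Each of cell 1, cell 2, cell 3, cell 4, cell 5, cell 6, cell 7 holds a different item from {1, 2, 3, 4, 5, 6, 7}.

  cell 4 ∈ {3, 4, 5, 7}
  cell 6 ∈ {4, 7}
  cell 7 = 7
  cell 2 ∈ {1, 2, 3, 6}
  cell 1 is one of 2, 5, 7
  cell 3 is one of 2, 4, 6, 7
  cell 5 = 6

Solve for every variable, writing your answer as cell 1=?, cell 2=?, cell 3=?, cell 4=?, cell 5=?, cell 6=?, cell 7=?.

cell 1=5, cell 2=1, cell 3=2, cell 4=3, cell 5=6, cell 6=4, cell 7=7

cell 5's domain is down to {6}, so cell 5 = 6. Eliminate 6 elsewhere: cell 2, cell 3.
cell 7 has just one choice, so cell 7 = 7. Strike 7 from cell 1, cell 3, cell 4, cell 6.
cell 6 must be 4 (only option left). Remove 4 from cell 3, cell 4.
That leaves cell 3 = 2. Strike 2 from cell 1, cell 2.
cell 1's domain is down to {5}, so cell 1 = 5. Strike 5 from cell 4.
That leaves cell 4 = 3. Remove 3 from cell 2.
That leaves cell 2 = 1.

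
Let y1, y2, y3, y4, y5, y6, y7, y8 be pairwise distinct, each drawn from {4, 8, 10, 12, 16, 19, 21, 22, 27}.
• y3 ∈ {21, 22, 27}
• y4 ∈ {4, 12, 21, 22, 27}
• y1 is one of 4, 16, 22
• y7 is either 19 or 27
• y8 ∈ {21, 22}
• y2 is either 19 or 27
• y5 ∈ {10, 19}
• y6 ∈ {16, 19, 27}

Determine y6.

16

The 8 variables draw from only 8 values {4, 10, 12, 16, 19, 21, 22, 27}, so each is used; only y5 can be 10, hence y5 = 10.
The 7 still-open variables draw from only 7 values {4, 12, 16, 19, 21, 22, 27}, so each is used; only y4 can be 12, hence y4 = 12.
Among the 6 still-open variables, 4 fits only y1 (and all 6 values in {4, 16, 19, 21, 22, 27} must be used), so y1 = 4.
The 5 still-open variables together cover exactly {16, 19, 21, 22, 27} — 5 values for 5 variables — and 16 appears only in y6's list, so y6 = 16.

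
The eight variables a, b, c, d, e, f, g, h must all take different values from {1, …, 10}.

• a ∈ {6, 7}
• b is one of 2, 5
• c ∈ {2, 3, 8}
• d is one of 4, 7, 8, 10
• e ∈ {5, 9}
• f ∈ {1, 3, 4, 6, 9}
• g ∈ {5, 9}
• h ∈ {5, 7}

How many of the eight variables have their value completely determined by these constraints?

3

e and g share exactly the 2 values {5, 9}; by pigeonhole those values go to them, so strike 5, 9 from b, f, h.
That leaves b = 2. So c can't be 2.
h's domain is down to {7}, so h = 7. Remove 7 from a, d.
That leaves a = 6. Eliminate 6 elsewhere: f.
Determined: a=6, b=2, h=7. The other variables each still have more than one consistent value. That makes 3.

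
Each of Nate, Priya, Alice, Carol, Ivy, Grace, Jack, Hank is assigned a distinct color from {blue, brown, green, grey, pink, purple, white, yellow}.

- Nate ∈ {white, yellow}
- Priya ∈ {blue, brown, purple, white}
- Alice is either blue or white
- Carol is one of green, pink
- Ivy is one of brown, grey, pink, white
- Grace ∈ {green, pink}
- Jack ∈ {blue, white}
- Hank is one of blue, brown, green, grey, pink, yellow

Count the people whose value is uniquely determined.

2

The 8 variables draw from only 8 values {blue, brown, green, grey, pink, purple, white, yellow}, so each is used; only Priya can be purple, hence Priya = purple.
Alice and Jack between them cover only {blue, white} — a naked pair. Remove those values from Nate, Ivy, Hank.
Nate must be yellow (only option left). Strike yellow from Hank.
Carol and Grace share exactly the 2 values {green, pink}; by pigeonhole those values go to them, so strike green, pink from Ivy, Hank.
Determined: Nate=yellow, Priya=purple. The other people each still have more than one consistent value. That makes 2.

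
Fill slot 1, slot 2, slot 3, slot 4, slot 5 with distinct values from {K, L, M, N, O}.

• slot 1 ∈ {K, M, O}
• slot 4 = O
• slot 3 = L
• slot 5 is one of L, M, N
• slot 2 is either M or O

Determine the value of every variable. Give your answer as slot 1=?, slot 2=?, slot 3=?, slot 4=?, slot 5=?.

slot 3's domain is down to {L}, so slot 3 = L. Eliminate L elsewhere: slot 5.
slot 4's domain is down to {O}, so slot 4 = O. Strike O from slot 1, slot 2.
That leaves slot 2 = M. Eliminate M elsewhere: slot 1, slot 5.
slot 5 must be N (only option left).
That leaves slot 1 = K.

slot 1=K, slot 2=M, slot 3=L, slot 4=O, slot 5=N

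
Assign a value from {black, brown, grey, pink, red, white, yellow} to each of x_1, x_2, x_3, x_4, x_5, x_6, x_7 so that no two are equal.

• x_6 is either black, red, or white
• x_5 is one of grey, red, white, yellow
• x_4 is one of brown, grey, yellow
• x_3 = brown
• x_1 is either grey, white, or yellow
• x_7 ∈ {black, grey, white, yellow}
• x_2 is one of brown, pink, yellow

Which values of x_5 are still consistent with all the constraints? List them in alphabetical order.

x_3 has just one choice, so x_3 = brown. So x_2, x_4 can't be brown.
Among the 6 still-open variables, pink fits only x_2 (and all 6 values in {black, grey, pink, red, white, yellow} must be used), so x_2 = pink.
No further eliminations apply; x_5 can still be any of grey, red, white, yellow.

grey, red, white, yellow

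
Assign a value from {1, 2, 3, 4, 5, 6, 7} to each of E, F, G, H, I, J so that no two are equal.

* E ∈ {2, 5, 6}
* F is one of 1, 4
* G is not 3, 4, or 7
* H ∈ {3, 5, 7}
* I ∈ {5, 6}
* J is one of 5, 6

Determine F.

4

I and J between them cover only {5, 6} — a naked pair. Remove those values from E, G, H.
That leaves E = 2. Remove 2 from G.
G's domain is down to {1}, so G = 1. Remove 1 from F.
So F = 4.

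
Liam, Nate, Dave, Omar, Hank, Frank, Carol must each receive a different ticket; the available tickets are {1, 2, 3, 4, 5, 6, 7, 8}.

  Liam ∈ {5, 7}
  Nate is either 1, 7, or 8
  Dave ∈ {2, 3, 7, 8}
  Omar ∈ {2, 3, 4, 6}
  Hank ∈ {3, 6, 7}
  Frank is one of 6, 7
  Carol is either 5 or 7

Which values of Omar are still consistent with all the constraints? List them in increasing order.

The 2 variables Liam and Carol are confined to {5, 7}, which locks those values in; drop them from Nate, Dave, Hank, Frank.
That leaves Frank = 6. Eliminate 6 elsewhere: Omar, Hank.
That leaves Hank = 3. So Dave, Omar can't be 3.
No further eliminations apply; Omar can still be any of 2, 4.

2, 4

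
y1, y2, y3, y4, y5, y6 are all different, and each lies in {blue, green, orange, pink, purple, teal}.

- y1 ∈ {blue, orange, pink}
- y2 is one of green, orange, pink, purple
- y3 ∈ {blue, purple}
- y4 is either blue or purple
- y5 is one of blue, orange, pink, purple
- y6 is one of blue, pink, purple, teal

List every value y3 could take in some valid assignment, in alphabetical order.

blue, purple

The 6 variables together cover exactly {blue, green, orange, pink, purple, teal} — 6 values for 6 variables — and green appears only in y2's list, so y2 = green.
Among the 5 still-open variables, teal fits only y6 (and all 5 values in {blue, orange, pink, purple, teal} must be used), so y6 = teal.
The 2 variables y3 and y4 are confined to {blue, purple}, which locks those values in; drop them from y1, y5.
No further eliminations apply; y3 can still be any of blue, purple.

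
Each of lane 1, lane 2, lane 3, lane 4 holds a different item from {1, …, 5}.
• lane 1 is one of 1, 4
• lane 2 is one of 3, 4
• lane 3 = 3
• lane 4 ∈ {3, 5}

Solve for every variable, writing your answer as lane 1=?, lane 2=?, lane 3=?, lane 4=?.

lane 1=1, lane 2=4, lane 3=3, lane 4=5

lane 3 must be 3 (only option left). Remove 3 from lane 2, lane 4.
lane 4 has just one choice, so lane 4 = 5.
lane 2 has just one choice, so lane 2 = 4. Strike 4 from lane 1.
lane 1's domain is down to {1}, so lane 1 = 1.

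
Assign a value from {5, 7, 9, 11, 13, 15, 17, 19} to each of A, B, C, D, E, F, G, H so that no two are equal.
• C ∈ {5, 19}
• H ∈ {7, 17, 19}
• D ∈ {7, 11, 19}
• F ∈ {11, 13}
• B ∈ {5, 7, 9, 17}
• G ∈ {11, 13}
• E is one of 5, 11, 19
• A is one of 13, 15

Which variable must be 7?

D

Among the 8 variables, 9 fits only B (and all 8 values in {5, 7, 9, 11, 13, 15, 17, 19} must be used), so B = 9.
Among the 7 still-open variables, 15 fits only A (and all 7 values in {5, 7, 11, 13, 15, 17, 19} must be used), so A = 15.
Among the 6 still-open variables, 17 fits only H (and all 6 values in {5, 7, 11, 13, 17, 19} must be used), so H = 17.
Among the 5 still-open variables, 7 fits only D (and all 5 values in {5, 7, 11, 13, 19} must be used), so D = 7.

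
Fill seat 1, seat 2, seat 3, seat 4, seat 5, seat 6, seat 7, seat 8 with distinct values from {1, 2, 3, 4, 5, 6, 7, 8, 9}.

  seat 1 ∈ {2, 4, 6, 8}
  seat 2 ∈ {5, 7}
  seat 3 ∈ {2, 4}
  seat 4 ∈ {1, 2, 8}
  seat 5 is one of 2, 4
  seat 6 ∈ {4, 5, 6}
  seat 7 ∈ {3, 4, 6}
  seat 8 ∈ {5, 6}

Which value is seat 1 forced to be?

The 8 variables together cover exactly {1, 2, 3, 4, 5, 6, 7, 8} — 8 values for 8 variables — and 1 appears only in seat 4's list, so seat 4 = 1.
Among the 7 still-open variables, 3 fits only seat 7 (and all 7 values in {2, 3, 4, 5, 6, 7, 8} must be used), so seat 7 = 3.
The 6 still-open variables draw from only 6 values {2, 4, 5, 6, 7, 8}, so each is used; only seat 2 can be 7, hence seat 2 = 7.
The 5 still-open variables together cover exactly {2, 4, 5, 6, 8} — 5 values for 5 variables — and 8 appears only in seat 1's list, so seat 1 = 8.

8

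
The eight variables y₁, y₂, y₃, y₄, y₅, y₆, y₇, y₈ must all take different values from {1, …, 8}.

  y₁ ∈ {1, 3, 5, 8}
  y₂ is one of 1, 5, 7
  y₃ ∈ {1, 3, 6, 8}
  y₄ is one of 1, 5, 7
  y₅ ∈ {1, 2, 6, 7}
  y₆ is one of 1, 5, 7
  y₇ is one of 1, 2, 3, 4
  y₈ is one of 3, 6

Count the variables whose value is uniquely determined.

2

Among the 8 variables, 4 fits only y₇ (and all 8 values in {1, 2, 3, 4, 5, 6, 7, 8} must be used), so y₇ = 4.
The 7 still-open variables draw from only 7 values {1, 2, 3, 5, 6, 7, 8}, so each is used; only y₅ can be 2, hence y₅ = 2.
y₂, y₄, y₆ share exactly the 3 values {1, 5, 7}; by pigeonhole those values go to them, so strike 1, 5, 7 from y₁, y₃.
Determined: y₅=2, y₇=4. The other variables each still have more than one consistent value. That makes 2.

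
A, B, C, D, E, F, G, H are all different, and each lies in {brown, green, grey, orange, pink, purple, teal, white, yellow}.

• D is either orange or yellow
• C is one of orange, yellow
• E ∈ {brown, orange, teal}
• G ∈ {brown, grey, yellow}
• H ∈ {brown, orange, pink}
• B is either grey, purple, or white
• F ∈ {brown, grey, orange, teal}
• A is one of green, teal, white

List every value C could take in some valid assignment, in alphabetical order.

orange, yellow

The 2 variables C and D are confined to {orange, yellow}, which locks those values in; drop them from E, F, G, H.
E, F, G share exactly the 3 values {brown, grey, teal}; by pigeonhole those values go to them, so strike brown, grey, teal from A, B, H.
H must be pink (only option left).
No further eliminations apply; C can still be any of orange, yellow.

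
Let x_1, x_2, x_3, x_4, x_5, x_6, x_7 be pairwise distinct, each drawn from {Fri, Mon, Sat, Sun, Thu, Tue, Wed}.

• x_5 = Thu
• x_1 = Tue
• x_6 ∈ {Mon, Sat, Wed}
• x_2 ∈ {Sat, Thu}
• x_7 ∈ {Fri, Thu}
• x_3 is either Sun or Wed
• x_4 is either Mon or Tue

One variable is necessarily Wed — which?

x_1 must be Tue (only option left). Remove Tue from x_4.
That leaves x_4 = Mon. Eliminate Mon elsewhere: x_6.
x_5 must be Thu (only option left). Eliminate Thu elsewhere: x_2, x_7.
x_7 must be Fri (only option left).
x_2's domain is down to {Sat}, so x_2 = Sat. Remove Sat from x_6.
So Wed goes to x_6.

x_6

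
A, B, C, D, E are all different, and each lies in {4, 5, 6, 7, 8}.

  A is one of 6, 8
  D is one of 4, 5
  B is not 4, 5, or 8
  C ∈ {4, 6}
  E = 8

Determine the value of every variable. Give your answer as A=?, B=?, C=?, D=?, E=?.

E must be 8 (only option left). Strike 8 from A.
A's domain is down to {6}, so A = 6. Remove 6 from B, C.
B has just one choice, so B = 7.
C's domain is down to {4}, so C = 4. Strike 4 from D.
That leaves D = 5.

A=6, B=7, C=4, D=5, E=8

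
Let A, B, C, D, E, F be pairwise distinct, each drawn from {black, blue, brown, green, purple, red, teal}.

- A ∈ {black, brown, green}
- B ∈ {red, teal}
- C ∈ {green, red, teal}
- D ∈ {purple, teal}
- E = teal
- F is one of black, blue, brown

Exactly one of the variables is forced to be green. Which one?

C

E must be teal (only option left). Strike teal from B, C, D.
That leaves B = red. Eliminate red elsewhere: C.
So green goes to C.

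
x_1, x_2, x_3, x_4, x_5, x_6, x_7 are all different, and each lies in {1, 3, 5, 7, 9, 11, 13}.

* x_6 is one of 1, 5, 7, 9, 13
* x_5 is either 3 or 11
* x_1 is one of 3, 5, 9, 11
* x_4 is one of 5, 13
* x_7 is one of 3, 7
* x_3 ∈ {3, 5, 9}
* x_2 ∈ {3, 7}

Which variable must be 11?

x_5

The 7 variables draw from only 7 values {1, 3, 5, 7, 9, 11, 13}, so each is used; only x_6 can be 1, hence x_6 = 1.
The 6 still-open variables draw from only 6 values {3, 5, 7, 9, 11, 13}, so each is used; only x_4 can be 13, hence x_4 = 13.
The 2 variables x_2 and x_7 are confined to {3, 7}, which locks those values in; drop them from x_1, x_3, x_5.
So 11 goes to x_5.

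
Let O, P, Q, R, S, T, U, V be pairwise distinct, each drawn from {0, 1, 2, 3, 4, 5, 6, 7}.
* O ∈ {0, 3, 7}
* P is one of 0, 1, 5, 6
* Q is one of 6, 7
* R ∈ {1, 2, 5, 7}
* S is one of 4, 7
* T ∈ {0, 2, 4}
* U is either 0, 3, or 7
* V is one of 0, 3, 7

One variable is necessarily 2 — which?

O, U, V share exactly the 3 values {0, 3, 7}; by pigeonhole those values go to them, so strike 0, 3, 7 from P, Q, R, S, T.
Q has just one choice, so Q = 6. Strike 6 from P.
S has just one choice, so S = 4. Remove 4 from T.
So 2 goes to T.

T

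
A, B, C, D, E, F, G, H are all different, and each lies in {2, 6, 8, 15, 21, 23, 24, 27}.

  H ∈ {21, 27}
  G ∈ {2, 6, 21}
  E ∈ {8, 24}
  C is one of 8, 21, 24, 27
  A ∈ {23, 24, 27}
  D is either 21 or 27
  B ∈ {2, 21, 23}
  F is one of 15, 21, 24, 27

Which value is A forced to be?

23

The 8 variables draw from only 8 values {2, 6, 8, 15, 21, 23, 24, 27}, so each is used; only G can be 6, hence G = 6.
The 7 still-open variables draw from only 7 values {2, 8, 15, 21, 23, 24, 27}, so each is used; only B can be 2, hence B = 2.
The 6 still-open variables draw from only 6 values {8, 15, 21, 23, 24, 27}, so each is used; only F can be 15, hence F = 15.
Among the 5 still-open variables, 23 fits only A (and all 5 values in {8, 21, 23, 24, 27} must be used), so A = 23.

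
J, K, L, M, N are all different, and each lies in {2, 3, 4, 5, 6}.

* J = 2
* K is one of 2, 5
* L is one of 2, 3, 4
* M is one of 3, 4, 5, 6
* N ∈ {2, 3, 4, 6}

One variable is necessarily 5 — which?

J has just one choice, so J = 2. Remove 2 from K, L, N.
So 5 goes to K.

K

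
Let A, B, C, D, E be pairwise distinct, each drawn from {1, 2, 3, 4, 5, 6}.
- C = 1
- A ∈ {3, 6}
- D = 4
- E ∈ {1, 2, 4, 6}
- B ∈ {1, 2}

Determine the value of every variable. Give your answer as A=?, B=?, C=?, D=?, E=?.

A=3, B=2, C=1, D=4, E=6

C must be 1 (only option left). So B, E can't be 1.
D has just one choice, so D = 4. So E can't be 4.
That leaves B = 2. Remove 2 from E.
E has just one choice, so E = 6. Eliminate 6 elsewhere: A.
A must be 3 (only option left).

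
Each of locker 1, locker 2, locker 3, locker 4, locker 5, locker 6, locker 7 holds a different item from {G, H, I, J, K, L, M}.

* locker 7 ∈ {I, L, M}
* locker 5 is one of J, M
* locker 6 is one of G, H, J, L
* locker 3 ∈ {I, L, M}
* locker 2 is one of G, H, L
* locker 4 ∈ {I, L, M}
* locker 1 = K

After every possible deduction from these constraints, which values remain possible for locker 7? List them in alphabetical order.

I, L, M

locker 1's domain is down to {K}, so locker 1 = K.
locker 3, locker 4, locker 7 between them cover only {I, L, M} — a naked triple. Remove those values from locker 2, locker 5, locker 6.
locker 5 must be J (only option left). Eliminate J elsewhere: locker 6.
No further eliminations apply; locker 7 can still be any of I, L, M.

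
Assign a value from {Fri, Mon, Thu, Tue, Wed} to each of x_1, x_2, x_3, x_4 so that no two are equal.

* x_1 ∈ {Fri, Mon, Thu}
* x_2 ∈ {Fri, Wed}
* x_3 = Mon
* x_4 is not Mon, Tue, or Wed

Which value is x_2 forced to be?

x_3's domain is down to {Mon}, so x_3 = Mon. Eliminate Mon elsewhere: x_1.
The 3 still-open variables together cover exactly {Fri, Thu, Wed} — 3 values for 3 variables — and Wed appears only in x_2's list, so x_2 = Wed.

Wed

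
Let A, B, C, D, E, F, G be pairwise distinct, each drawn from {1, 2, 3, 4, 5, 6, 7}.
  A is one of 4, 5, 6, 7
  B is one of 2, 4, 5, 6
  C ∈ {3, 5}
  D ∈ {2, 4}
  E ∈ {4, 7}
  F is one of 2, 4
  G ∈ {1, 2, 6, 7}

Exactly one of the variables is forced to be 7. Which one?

The 7 variables together cover exactly {1, 2, 3, 4, 5, 6, 7} — 7 values for 7 variables — and 1 appears only in G's list, so G = 1.
The 6 still-open variables draw from only 6 values {2, 3, 4, 5, 6, 7}, so each is used; only C can be 3, hence C = 3.
D and F between them cover only {2, 4} — a naked pair. Remove those values from A, B, E.
So 7 goes to E.

E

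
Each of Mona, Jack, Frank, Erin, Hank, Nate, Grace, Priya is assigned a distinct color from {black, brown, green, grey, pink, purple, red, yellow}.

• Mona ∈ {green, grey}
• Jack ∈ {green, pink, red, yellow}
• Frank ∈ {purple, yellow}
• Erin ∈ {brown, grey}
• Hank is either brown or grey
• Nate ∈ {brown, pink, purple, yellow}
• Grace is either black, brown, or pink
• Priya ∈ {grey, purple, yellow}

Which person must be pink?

Among the 8 variables, black fits only Grace (and all 8 values in {black, brown, green, grey, pink, purple, red, yellow} must be used), so Grace = black.
The 7 still-open variables together cover exactly {brown, green, grey, pink, purple, red, yellow} — 7 values for 7 variables — and red appears only in Jack's list, so Jack = red.
The 6 still-open variables together cover exactly {brown, green, grey, pink, purple, yellow} — 6 values for 6 variables — and green appears only in Mona's list, so Mona = green.
The 5 still-open variables draw from only 5 values {brown, grey, pink, purple, yellow}, so each is used; only Nate can be pink, hence Nate = pink.

Nate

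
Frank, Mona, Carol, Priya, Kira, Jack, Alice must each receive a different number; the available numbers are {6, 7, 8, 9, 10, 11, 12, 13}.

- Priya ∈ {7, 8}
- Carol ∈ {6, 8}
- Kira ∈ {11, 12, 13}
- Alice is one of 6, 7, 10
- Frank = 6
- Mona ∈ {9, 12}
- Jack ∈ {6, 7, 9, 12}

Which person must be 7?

Priya

Frank must be 6 (only option left). So Carol, Jack, Alice can't be 6.
Carol's domain is down to {8}, so Carol = 8. Strike 8 from Priya.
So 7 goes to Priya.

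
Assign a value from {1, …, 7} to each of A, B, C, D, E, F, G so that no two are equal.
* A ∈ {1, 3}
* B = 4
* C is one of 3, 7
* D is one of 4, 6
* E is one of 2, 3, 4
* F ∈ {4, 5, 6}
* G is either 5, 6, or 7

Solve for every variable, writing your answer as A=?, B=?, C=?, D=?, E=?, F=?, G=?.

B has just one choice, so B = 4. So D, E, F can't be 4.
D must be 6 (only option left). So F, G can't be 6.
F's domain is down to {5}, so F = 5. Strike 5 from G.
That leaves G = 7. Eliminate 7 elsewhere: C.
C's domain is down to {3}, so C = 3. Remove 3 from A, E.
E has just one choice, so E = 2.
A has just one choice, so A = 1.

A=1, B=4, C=3, D=6, E=2, F=5, G=7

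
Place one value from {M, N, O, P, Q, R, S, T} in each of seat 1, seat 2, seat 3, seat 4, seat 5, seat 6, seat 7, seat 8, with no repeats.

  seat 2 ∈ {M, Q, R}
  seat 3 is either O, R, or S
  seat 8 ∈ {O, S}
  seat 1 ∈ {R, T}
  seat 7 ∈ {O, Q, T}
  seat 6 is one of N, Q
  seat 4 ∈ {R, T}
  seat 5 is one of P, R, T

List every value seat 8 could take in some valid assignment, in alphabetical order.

O, S

Among the 8 variables, M fits only seat 2 (and all 8 values in {M, N, O, P, Q, R, S, T} must be used), so seat 2 = M.
The 7 still-open variables together cover exactly {N, O, P, Q, R, S, T} — 7 values for 7 variables — and N appears only in seat 6's list, so seat 6 = N.
The 6 still-open variables draw from only 6 values {O, P, Q, R, S, T}, so each is used; only seat 5 can be P, hence seat 5 = P.
Among the 5 still-open variables, Q fits only seat 7 (and all 5 values in {O, Q, R, S, T} must be used), so seat 7 = Q.
The 2 variables seat 1 and seat 4 are confined to {R, T}, which locks those values in; drop them from seat 3.
No further eliminations apply; seat 8 can still be any of O, S.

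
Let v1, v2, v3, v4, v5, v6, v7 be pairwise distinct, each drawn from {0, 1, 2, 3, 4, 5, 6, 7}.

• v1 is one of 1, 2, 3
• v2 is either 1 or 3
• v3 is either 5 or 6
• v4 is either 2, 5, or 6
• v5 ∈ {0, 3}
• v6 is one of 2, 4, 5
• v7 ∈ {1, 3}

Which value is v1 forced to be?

2

The 7 variables draw from only 7 values {0, 1, 2, 3, 4, 5, 6}, so each is used; only v5 can be 0, hence v5 = 0.
Among the 6 still-open variables, 4 fits only v6 (and all 6 values in {1, 2, 3, 4, 5, 6} must be used), so v6 = 4.
The 2 variables v2 and v7 are confined to {1, 3}, which locks those values in; drop them from v1.
So v1 = 2.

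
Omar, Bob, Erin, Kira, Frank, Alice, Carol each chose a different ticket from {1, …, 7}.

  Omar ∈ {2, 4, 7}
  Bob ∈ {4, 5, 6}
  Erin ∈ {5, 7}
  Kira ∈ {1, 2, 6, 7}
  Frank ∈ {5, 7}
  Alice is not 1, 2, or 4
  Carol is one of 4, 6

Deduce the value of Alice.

3

The 7 variables draw from only 7 values {1, 2, 3, 4, 5, 6, 7}, so each is used; only Kira can be 1, hence Kira = 1.
The 6 still-open variables together cover exactly {2, 3, 4, 5, 6, 7} — 6 values for 6 variables — and 2 appears only in Omar's list, so Omar = 2.
The 5 still-open variables together cover exactly {3, 4, 5, 6, 7} — 5 values for 5 variables — and 3 appears only in Alice's list, so Alice = 3.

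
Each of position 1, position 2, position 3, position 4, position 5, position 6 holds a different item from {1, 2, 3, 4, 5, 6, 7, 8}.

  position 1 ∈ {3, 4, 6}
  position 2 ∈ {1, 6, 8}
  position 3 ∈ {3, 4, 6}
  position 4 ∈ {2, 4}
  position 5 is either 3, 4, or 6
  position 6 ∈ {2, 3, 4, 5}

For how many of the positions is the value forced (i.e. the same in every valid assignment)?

position 1, position 3, position 5 share exactly the 3 values {3, 4, 6}; by pigeonhole those values go to them, so strike 3, 4, 6 from position 2, position 4, position 6.
position 4 must be 2 (only option left). So position 6 can't be 2.
position 6's domain is down to {5}, so position 6 = 5.
Determined: position 4=2, position 6=5. The other positions each still have more than one consistent value. That makes 2.

2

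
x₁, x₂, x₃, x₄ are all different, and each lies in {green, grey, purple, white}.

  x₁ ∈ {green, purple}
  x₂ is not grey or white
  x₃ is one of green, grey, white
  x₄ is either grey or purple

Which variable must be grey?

Among the 4 variables, white fits only x₃ (and all 4 values in {green, grey, purple, white} must be used), so x₃ = white.
The 3 still-open variables together cover exactly {green, grey, purple} — 3 values for 3 variables — and grey appears only in x₄'s list, so x₄ = grey.

x₄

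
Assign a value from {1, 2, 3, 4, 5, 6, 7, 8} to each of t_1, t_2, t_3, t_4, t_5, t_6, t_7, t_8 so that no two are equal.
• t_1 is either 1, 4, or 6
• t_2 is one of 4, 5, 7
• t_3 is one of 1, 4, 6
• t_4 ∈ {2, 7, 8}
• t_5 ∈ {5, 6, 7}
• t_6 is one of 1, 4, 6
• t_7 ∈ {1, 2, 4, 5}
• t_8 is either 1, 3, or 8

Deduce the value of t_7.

The 8 variables draw from only 8 values {1, 2, 3, 4, 5, 6, 7, 8}, so each is used; only t_8 can be 3, hence t_8 = 3.
The 7 still-open variables draw from only 7 values {1, 2, 4, 5, 6, 7, 8}, so each is used; only t_4 can be 8, hence t_4 = 8.
The 6 still-open variables draw from only 6 values {1, 2, 4, 5, 6, 7}, so each is used; only t_7 can be 2, hence t_7 = 2.

2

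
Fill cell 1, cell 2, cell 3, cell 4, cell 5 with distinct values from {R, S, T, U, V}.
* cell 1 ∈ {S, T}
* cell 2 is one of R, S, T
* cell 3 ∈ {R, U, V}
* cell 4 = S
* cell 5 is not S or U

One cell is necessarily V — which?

cell 5

cell 4 must be S (only option left). So cell 1, cell 2 can't be S.
cell 1 must be T (only option left). Strike T from cell 2, cell 5.
That leaves cell 2 = R. Eliminate R elsewhere: cell 3, cell 5.
So V goes to cell 5.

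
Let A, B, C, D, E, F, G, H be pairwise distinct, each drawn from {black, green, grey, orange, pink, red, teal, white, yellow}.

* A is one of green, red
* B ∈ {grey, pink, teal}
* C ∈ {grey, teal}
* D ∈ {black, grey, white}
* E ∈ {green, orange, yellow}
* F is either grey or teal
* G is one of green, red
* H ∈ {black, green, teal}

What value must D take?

A and G between them cover only {green, red} — a naked pair. Remove those values from E, H.
C and F between them cover only {grey, teal} — a naked pair. Remove those values from B, D, H.
B's domain is down to {pink}, so B = pink.
H's domain is down to {black}, so H = black. Remove black from D.
So D = white.

white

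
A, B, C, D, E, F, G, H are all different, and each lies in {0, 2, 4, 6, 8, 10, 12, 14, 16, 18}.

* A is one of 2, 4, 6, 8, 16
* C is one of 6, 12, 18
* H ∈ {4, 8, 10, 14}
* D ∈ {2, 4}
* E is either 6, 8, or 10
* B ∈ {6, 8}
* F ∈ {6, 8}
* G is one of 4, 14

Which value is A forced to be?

16

B and F share exactly the 2 values {6, 8}; by pigeonhole those values go to them, so strike 6, 8 from A, C, E, H.
E must be 10 (only option left). So H can't be 10.
G and H share exactly the 2 values {4, 14}; by pigeonhole those values go to them, so strike 4, 14 from A, D.
D must be 2 (only option left). Remove 2 from A.
So A = 16.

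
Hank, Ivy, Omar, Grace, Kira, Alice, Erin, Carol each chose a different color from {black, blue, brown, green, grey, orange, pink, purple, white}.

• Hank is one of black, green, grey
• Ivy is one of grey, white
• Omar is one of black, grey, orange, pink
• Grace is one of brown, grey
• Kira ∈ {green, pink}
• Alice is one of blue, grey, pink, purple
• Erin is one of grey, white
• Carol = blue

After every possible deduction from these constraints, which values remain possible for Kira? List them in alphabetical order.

Carol must be blue (only option left). Strike blue from Alice.
The 2 variables Ivy and Erin are confined to {grey, white}, which locks those values in; drop them from Hank, Omar, Grace, Alice.
Grace must be brown (only option left).
No further eliminations apply; Kira can still be any of green, pink.

green, pink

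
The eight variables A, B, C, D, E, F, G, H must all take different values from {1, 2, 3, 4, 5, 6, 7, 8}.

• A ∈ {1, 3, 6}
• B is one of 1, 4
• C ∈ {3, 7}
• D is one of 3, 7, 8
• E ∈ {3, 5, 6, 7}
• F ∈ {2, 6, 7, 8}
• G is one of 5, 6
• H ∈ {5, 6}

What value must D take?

The 8 variables together cover exactly {1, 2, 3, 4, 5, 6, 7, 8} — 8 values for 8 variables — and 2 appears only in F's list, so F = 2.
Among the 7 still-open variables, 4 fits only B (and all 7 values in {1, 3, 4, 5, 6, 7, 8} must be used), so B = 4.
The 6 still-open variables draw from only 6 values {1, 3, 5, 6, 7, 8}, so each is used; only A can be 1, hence A = 1.
The 5 still-open variables together cover exactly {3, 5, 6, 7, 8} — 5 values for 5 variables — and 8 appears only in D's list, so D = 8.

8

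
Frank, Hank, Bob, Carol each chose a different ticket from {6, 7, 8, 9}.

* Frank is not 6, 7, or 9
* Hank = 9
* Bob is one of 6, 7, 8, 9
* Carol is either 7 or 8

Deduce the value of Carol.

7

Frank's domain is down to {8}, so Frank = 8. Strike 8 from Bob, Carol.
So Carol = 7.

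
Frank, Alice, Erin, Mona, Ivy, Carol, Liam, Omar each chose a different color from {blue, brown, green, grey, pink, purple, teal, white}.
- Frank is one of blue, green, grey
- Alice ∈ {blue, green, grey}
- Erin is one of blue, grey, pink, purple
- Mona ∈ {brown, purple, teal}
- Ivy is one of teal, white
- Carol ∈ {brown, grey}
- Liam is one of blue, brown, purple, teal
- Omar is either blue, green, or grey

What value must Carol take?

brown

The 8 variables draw from only 8 values {blue, brown, green, grey, pink, purple, teal, white}, so each is used; only Erin can be pink, hence Erin = pink.
The 7 still-open variables draw from only 7 values {blue, brown, green, grey, purple, teal, white}, so each is used; only Ivy can be white, hence Ivy = white.
Frank, Alice, Omar between them cover only {blue, green, grey} — a naked triple. Remove those values from Carol, Liam.
So Carol = brown.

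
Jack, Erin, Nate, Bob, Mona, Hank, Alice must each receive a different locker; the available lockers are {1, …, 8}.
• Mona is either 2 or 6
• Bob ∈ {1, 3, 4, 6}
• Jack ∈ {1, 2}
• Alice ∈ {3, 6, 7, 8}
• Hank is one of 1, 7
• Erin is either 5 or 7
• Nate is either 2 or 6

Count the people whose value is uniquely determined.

Nate and Mona share exactly the 2 values {2, 6}; by pigeonhole those values go to them, so strike 2, 6 from Jack, Bob, Alice.
Jack's domain is down to {1}, so Jack = 1. Strike 1 from Bob, Hank.
Hank's domain is down to {7}, so Hank = 7. Remove 7 from Erin, Alice.
Erin must be 5 (only option left).
Determined: Jack=1, Erin=5, Hank=7. The other people each still have more than one consistent value. That makes 3.

3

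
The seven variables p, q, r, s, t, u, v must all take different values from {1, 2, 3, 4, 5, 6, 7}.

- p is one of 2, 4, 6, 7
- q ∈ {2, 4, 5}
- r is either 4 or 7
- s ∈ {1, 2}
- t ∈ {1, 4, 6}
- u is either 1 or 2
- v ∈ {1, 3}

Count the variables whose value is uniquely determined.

The 7 variables draw from only 7 values {1, 2, 3, 4, 5, 6, 7}, so each is used; only v can be 3, hence v = 3.
The 6 still-open variables draw from only 6 values {1, 2, 4, 5, 6, 7}, so each is used; only q can be 5, hence q = 5.
s and u between them cover only {1, 2} — a naked pair. Remove those values from p, t.
Determined: q=5, v=3. The other variables each still have more than one consistent value. That makes 2.

2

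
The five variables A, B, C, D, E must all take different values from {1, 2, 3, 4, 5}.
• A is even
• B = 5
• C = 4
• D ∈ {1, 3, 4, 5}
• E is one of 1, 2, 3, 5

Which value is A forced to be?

2

B must be 5 (only option left). Eliminate 5 elsewhere: D, E.
That leaves C = 4. Remove 4 from A, D.
So A = 2.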